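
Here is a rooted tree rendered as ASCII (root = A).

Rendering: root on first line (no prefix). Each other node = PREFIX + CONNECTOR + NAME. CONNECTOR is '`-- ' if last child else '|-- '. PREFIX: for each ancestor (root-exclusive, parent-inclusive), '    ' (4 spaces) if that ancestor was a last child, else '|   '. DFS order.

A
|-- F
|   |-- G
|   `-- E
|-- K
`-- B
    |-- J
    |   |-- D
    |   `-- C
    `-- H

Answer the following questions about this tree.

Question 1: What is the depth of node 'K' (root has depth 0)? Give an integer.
Path from root to K: A -> K
Depth = number of edges = 1

Answer: 1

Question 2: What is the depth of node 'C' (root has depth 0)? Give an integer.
Answer: 3

Derivation:
Path from root to C: A -> B -> J -> C
Depth = number of edges = 3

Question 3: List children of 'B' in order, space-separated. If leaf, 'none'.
Answer: J H

Derivation:
Node B's children (from adjacency): J, H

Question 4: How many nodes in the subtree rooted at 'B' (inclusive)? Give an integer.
Subtree rooted at B contains: B, C, D, H, J
Count = 5

Answer: 5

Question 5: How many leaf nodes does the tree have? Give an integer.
Answer: 6

Derivation:
Leaves (nodes with no children): C, D, E, G, H, K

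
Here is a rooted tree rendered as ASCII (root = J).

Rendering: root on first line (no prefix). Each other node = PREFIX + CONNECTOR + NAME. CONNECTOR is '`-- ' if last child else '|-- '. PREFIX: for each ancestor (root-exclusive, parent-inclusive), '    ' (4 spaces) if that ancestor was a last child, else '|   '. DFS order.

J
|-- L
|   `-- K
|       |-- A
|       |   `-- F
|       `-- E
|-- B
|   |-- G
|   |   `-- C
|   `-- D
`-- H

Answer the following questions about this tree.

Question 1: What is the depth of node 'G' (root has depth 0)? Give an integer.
Answer: 2

Derivation:
Path from root to G: J -> B -> G
Depth = number of edges = 2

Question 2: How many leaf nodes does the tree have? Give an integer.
Answer: 5

Derivation:
Leaves (nodes with no children): C, D, E, F, H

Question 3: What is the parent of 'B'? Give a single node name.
Answer: J

Derivation:
Scan adjacency: B appears as child of J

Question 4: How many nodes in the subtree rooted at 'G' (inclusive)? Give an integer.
Answer: 2

Derivation:
Subtree rooted at G contains: C, G
Count = 2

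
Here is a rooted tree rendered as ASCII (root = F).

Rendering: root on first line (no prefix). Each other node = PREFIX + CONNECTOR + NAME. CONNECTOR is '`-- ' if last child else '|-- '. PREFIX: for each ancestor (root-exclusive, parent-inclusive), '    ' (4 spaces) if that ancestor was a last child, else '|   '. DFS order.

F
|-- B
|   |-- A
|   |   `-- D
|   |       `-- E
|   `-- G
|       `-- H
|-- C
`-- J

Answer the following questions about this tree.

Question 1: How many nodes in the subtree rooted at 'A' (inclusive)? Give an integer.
Answer: 3

Derivation:
Subtree rooted at A contains: A, D, E
Count = 3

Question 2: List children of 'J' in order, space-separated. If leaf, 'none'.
Node J's children (from adjacency): (leaf)

Answer: none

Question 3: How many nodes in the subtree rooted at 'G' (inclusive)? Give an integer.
Answer: 2

Derivation:
Subtree rooted at G contains: G, H
Count = 2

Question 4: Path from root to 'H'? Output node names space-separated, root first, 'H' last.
Walk down from root: F -> B -> G -> H

Answer: F B G H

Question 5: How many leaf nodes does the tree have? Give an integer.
Answer: 4

Derivation:
Leaves (nodes with no children): C, E, H, J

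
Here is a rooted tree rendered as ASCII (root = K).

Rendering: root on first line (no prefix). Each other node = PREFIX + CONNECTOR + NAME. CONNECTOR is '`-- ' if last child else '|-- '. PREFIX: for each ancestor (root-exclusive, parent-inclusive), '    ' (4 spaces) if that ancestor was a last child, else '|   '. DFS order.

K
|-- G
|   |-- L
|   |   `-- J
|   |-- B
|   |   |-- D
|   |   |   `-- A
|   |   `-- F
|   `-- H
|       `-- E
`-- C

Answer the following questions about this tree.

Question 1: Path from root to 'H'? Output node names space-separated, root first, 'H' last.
Answer: K G H

Derivation:
Walk down from root: K -> G -> H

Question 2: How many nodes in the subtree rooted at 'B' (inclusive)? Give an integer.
Answer: 4

Derivation:
Subtree rooted at B contains: A, B, D, F
Count = 4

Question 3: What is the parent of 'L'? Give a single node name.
Answer: G

Derivation:
Scan adjacency: L appears as child of G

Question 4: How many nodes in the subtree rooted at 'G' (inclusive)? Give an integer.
Answer: 9

Derivation:
Subtree rooted at G contains: A, B, D, E, F, G, H, J, L
Count = 9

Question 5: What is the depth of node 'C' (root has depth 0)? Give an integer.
Path from root to C: K -> C
Depth = number of edges = 1

Answer: 1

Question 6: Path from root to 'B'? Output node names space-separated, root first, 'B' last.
Answer: K G B

Derivation:
Walk down from root: K -> G -> B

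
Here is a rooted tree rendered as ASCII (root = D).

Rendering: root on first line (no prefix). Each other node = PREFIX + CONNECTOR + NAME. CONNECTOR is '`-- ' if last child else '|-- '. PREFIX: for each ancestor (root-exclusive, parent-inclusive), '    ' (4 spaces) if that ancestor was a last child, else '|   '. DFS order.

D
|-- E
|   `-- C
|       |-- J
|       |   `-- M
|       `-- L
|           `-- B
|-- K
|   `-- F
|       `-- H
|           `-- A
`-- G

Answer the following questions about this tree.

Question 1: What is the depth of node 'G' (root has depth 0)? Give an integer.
Path from root to G: D -> G
Depth = number of edges = 1

Answer: 1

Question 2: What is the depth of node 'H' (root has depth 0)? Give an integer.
Path from root to H: D -> K -> F -> H
Depth = number of edges = 3

Answer: 3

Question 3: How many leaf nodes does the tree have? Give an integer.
Leaves (nodes with no children): A, B, G, M

Answer: 4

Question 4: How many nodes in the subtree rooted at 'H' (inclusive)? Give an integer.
Answer: 2

Derivation:
Subtree rooted at H contains: A, H
Count = 2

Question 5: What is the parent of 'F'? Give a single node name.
Scan adjacency: F appears as child of K

Answer: K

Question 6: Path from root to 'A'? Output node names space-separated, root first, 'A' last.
Walk down from root: D -> K -> F -> H -> A

Answer: D K F H A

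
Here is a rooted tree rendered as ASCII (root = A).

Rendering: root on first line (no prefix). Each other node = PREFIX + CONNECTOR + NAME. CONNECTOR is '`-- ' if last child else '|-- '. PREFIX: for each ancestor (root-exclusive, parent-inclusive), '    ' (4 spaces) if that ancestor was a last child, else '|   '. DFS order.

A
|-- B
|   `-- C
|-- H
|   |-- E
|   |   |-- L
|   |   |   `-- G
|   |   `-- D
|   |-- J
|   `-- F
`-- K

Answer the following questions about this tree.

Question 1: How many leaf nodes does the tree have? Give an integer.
Answer: 6

Derivation:
Leaves (nodes with no children): C, D, F, G, J, K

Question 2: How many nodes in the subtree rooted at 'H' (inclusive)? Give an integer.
Answer: 7

Derivation:
Subtree rooted at H contains: D, E, F, G, H, J, L
Count = 7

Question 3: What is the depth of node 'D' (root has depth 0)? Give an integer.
Answer: 3

Derivation:
Path from root to D: A -> H -> E -> D
Depth = number of edges = 3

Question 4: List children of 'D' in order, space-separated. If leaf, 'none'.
Node D's children (from adjacency): (leaf)

Answer: none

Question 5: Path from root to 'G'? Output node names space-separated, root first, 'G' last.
Walk down from root: A -> H -> E -> L -> G

Answer: A H E L G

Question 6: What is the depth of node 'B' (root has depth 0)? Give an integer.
Path from root to B: A -> B
Depth = number of edges = 1

Answer: 1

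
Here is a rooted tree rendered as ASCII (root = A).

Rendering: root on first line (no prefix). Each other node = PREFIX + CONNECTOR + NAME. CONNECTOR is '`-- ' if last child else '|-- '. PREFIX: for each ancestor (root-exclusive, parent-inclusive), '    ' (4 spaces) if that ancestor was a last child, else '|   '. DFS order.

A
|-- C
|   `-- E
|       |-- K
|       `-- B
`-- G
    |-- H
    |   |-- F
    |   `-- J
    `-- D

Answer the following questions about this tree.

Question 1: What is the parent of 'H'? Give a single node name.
Answer: G

Derivation:
Scan adjacency: H appears as child of G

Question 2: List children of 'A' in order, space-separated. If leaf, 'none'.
Answer: C G

Derivation:
Node A's children (from adjacency): C, G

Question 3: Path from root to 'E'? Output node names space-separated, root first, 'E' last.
Walk down from root: A -> C -> E

Answer: A C E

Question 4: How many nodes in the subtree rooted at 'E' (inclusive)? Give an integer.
Answer: 3

Derivation:
Subtree rooted at E contains: B, E, K
Count = 3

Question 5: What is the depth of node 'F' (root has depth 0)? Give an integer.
Answer: 3

Derivation:
Path from root to F: A -> G -> H -> F
Depth = number of edges = 3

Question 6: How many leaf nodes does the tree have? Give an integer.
Leaves (nodes with no children): B, D, F, J, K

Answer: 5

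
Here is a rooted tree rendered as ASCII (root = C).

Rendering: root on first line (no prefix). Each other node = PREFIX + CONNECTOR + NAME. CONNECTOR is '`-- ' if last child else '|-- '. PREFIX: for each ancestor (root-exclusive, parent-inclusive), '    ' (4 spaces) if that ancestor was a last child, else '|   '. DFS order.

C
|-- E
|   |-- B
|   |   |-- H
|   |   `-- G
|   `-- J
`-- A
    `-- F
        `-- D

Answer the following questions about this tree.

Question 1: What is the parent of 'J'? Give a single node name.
Scan adjacency: J appears as child of E

Answer: E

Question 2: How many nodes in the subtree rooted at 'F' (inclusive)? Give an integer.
Subtree rooted at F contains: D, F
Count = 2

Answer: 2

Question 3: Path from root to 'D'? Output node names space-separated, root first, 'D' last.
Answer: C A F D

Derivation:
Walk down from root: C -> A -> F -> D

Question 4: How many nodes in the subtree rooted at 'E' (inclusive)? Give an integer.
Answer: 5

Derivation:
Subtree rooted at E contains: B, E, G, H, J
Count = 5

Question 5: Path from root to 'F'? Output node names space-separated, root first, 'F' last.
Walk down from root: C -> A -> F

Answer: C A F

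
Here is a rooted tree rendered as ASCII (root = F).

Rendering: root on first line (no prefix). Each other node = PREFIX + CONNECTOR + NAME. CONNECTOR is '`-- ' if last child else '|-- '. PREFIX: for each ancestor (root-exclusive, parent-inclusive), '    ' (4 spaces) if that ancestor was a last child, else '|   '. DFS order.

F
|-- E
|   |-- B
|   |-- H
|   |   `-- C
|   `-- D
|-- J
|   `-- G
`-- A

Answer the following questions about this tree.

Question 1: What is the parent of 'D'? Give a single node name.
Answer: E

Derivation:
Scan adjacency: D appears as child of E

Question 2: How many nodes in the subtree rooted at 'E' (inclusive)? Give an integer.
Answer: 5

Derivation:
Subtree rooted at E contains: B, C, D, E, H
Count = 5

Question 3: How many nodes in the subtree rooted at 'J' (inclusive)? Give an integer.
Answer: 2

Derivation:
Subtree rooted at J contains: G, J
Count = 2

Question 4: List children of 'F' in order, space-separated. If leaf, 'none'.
Node F's children (from adjacency): E, J, A

Answer: E J A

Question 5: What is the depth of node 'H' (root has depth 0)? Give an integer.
Answer: 2

Derivation:
Path from root to H: F -> E -> H
Depth = number of edges = 2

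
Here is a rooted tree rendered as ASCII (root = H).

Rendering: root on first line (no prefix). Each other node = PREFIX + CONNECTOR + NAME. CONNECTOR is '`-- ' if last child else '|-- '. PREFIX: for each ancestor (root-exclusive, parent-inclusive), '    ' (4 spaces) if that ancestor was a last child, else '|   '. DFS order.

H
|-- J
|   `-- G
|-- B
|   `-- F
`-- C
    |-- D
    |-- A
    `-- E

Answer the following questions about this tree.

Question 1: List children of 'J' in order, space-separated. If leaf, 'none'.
Answer: G

Derivation:
Node J's children (from adjacency): G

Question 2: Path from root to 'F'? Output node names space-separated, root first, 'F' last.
Answer: H B F

Derivation:
Walk down from root: H -> B -> F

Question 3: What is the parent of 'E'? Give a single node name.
Scan adjacency: E appears as child of C

Answer: C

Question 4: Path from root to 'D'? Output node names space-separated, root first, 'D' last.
Walk down from root: H -> C -> D

Answer: H C D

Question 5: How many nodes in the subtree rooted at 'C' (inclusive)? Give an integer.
Subtree rooted at C contains: A, C, D, E
Count = 4

Answer: 4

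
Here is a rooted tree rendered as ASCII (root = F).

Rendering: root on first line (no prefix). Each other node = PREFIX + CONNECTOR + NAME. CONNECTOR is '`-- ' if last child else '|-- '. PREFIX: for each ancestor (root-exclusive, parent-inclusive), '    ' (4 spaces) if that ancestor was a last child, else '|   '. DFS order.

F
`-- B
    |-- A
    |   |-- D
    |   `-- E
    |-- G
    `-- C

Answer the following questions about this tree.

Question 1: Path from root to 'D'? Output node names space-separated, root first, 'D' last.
Walk down from root: F -> B -> A -> D

Answer: F B A D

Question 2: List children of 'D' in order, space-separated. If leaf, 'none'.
Node D's children (from adjacency): (leaf)

Answer: none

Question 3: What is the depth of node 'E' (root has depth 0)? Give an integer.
Answer: 3

Derivation:
Path from root to E: F -> B -> A -> E
Depth = number of edges = 3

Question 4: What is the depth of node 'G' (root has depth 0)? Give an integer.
Path from root to G: F -> B -> G
Depth = number of edges = 2

Answer: 2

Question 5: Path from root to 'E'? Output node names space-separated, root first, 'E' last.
Walk down from root: F -> B -> A -> E

Answer: F B A E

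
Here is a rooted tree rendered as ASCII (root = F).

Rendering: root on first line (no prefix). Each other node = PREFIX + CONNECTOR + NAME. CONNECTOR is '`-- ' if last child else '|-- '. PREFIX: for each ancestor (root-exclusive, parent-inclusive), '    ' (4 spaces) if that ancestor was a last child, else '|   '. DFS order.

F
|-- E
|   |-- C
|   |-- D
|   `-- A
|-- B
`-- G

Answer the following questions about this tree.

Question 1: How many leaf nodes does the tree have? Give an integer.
Leaves (nodes with no children): A, B, C, D, G

Answer: 5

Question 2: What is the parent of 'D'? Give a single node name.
Answer: E

Derivation:
Scan adjacency: D appears as child of E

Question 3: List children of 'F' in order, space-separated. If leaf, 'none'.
Node F's children (from adjacency): E, B, G

Answer: E B G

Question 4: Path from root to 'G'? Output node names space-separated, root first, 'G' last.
Answer: F G

Derivation:
Walk down from root: F -> G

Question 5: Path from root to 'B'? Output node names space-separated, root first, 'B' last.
Answer: F B

Derivation:
Walk down from root: F -> B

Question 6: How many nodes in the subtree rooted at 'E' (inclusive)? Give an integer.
Subtree rooted at E contains: A, C, D, E
Count = 4

Answer: 4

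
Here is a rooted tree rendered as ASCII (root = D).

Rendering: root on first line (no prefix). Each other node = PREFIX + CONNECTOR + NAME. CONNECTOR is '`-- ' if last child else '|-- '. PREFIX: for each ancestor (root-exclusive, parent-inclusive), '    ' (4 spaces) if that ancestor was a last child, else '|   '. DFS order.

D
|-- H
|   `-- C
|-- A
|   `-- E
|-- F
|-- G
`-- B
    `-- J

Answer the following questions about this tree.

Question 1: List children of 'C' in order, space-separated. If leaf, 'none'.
Node C's children (from adjacency): (leaf)

Answer: none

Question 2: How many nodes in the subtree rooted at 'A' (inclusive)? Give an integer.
Subtree rooted at A contains: A, E
Count = 2

Answer: 2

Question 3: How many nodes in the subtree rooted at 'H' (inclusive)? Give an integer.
Subtree rooted at H contains: C, H
Count = 2

Answer: 2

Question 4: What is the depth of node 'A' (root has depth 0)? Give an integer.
Path from root to A: D -> A
Depth = number of edges = 1

Answer: 1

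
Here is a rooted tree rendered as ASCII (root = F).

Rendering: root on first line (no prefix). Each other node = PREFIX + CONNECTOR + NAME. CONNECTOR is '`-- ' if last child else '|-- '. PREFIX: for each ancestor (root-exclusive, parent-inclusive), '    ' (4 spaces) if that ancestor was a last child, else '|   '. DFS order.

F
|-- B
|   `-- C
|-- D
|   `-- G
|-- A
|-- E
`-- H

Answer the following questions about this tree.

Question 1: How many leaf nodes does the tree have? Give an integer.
Leaves (nodes with no children): A, C, E, G, H

Answer: 5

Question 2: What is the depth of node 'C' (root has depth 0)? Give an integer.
Path from root to C: F -> B -> C
Depth = number of edges = 2

Answer: 2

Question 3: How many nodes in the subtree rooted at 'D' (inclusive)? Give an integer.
Subtree rooted at D contains: D, G
Count = 2

Answer: 2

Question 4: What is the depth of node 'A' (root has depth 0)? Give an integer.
Answer: 1

Derivation:
Path from root to A: F -> A
Depth = number of edges = 1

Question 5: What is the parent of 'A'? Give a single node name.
Scan adjacency: A appears as child of F

Answer: F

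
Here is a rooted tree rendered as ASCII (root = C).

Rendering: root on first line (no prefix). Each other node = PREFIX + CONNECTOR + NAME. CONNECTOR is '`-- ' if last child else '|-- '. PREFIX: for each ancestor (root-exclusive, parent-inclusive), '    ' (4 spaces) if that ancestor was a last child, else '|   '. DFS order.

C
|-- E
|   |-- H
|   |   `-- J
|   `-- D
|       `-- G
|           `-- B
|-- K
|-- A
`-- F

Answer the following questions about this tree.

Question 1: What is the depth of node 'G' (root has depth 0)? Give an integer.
Answer: 3

Derivation:
Path from root to G: C -> E -> D -> G
Depth = number of edges = 3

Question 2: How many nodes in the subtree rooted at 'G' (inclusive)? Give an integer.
Subtree rooted at G contains: B, G
Count = 2

Answer: 2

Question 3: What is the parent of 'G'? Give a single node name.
Scan adjacency: G appears as child of D

Answer: D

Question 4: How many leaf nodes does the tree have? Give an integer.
Answer: 5

Derivation:
Leaves (nodes with no children): A, B, F, J, K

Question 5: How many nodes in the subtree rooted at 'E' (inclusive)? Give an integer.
Subtree rooted at E contains: B, D, E, G, H, J
Count = 6

Answer: 6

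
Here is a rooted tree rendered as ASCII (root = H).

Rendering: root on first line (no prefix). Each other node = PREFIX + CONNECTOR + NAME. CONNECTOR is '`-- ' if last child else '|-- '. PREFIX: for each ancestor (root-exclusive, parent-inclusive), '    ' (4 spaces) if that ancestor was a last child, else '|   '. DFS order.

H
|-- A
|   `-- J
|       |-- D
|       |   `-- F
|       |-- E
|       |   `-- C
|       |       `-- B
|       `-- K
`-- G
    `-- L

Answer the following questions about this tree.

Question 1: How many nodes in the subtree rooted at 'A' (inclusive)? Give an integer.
Answer: 8

Derivation:
Subtree rooted at A contains: A, B, C, D, E, F, J, K
Count = 8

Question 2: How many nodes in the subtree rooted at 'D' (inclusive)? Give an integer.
Subtree rooted at D contains: D, F
Count = 2

Answer: 2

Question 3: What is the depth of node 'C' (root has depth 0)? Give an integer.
Answer: 4

Derivation:
Path from root to C: H -> A -> J -> E -> C
Depth = number of edges = 4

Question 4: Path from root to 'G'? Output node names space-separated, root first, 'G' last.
Answer: H G

Derivation:
Walk down from root: H -> G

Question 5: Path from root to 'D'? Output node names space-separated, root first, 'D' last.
Answer: H A J D

Derivation:
Walk down from root: H -> A -> J -> D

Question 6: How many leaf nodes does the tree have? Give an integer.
Answer: 4

Derivation:
Leaves (nodes with no children): B, F, K, L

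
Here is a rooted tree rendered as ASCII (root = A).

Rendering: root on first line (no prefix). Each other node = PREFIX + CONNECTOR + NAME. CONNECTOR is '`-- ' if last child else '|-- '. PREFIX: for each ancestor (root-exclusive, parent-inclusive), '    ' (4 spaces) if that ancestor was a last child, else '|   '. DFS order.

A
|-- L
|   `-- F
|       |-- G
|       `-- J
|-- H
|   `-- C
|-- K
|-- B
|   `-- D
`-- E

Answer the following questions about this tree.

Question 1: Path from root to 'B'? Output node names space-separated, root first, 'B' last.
Answer: A B

Derivation:
Walk down from root: A -> B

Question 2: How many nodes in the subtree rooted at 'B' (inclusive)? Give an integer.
Subtree rooted at B contains: B, D
Count = 2

Answer: 2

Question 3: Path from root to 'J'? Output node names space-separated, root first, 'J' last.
Walk down from root: A -> L -> F -> J

Answer: A L F J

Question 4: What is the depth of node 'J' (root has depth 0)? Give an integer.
Path from root to J: A -> L -> F -> J
Depth = number of edges = 3

Answer: 3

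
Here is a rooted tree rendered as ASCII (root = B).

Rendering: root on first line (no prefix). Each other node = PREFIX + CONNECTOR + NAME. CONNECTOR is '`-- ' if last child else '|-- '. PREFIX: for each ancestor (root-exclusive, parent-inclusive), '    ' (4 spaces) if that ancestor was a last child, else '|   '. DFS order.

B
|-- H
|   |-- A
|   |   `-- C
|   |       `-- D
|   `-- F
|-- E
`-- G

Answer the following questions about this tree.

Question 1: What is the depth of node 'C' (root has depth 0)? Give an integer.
Path from root to C: B -> H -> A -> C
Depth = number of edges = 3

Answer: 3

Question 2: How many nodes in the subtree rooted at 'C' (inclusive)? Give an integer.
Subtree rooted at C contains: C, D
Count = 2

Answer: 2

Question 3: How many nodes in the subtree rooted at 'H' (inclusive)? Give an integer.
Answer: 5

Derivation:
Subtree rooted at H contains: A, C, D, F, H
Count = 5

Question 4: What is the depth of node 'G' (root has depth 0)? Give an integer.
Answer: 1

Derivation:
Path from root to G: B -> G
Depth = number of edges = 1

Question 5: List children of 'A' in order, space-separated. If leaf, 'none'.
Answer: C

Derivation:
Node A's children (from adjacency): C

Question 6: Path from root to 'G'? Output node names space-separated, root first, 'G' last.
Walk down from root: B -> G

Answer: B G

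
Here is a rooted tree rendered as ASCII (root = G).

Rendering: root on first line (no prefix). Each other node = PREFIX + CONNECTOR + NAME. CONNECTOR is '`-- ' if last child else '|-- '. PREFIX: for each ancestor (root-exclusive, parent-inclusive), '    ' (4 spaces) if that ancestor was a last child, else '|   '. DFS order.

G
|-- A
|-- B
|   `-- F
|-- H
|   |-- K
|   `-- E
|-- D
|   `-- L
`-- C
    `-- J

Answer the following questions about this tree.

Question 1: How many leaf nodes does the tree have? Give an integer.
Answer: 6

Derivation:
Leaves (nodes with no children): A, E, F, J, K, L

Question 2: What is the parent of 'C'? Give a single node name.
Answer: G

Derivation:
Scan adjacency: C appears as child of G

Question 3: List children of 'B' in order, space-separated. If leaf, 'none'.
Node B's children (from adjacency): F

Answer: F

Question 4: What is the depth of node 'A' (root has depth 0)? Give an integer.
Path from root to A: G -> A
Depth = number of edges = 1

Answer: 1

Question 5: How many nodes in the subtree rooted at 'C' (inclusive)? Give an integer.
Answer: 2

Derivation:
Subtree rooted at C contains: C, J
Count = 2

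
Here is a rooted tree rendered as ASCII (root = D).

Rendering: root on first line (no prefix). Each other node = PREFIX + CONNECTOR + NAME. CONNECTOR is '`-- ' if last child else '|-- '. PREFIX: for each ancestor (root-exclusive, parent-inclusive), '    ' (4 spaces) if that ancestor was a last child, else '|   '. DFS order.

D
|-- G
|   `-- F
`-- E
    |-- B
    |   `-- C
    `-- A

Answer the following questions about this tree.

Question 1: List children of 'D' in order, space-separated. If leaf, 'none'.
Answer: G E

Derivation:
Node D's children (from adjacency): G, E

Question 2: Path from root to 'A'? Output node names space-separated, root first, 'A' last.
Answer: D E A

Derivation:
Walk down from root: D -> E -> A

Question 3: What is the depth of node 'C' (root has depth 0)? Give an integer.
Path from root to C: D -> E -> B -> C
Depth = number of edges = 3

Answer: 3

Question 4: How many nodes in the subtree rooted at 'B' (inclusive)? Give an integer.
Subtree rooted at B contains: B, C
Count = 2

Answer: 2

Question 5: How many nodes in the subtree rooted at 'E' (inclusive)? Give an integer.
Subtree rooted at E contains: A, B, C, E
Count = 4

Answer: 4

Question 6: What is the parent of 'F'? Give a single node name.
Scan adjacency: F appears as child of G

Answer: G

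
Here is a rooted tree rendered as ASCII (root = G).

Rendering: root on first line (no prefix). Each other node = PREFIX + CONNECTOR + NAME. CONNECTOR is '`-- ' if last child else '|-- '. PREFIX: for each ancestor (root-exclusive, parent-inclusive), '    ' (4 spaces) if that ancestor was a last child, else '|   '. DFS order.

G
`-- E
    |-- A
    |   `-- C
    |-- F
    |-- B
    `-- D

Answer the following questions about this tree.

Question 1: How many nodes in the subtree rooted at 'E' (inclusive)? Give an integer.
Subtree rooted at E contains: A, B, C, D, E, F
Count = 6

Answer: 6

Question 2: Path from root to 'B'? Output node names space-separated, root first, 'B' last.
Walk down from root: G -> E -> B

Answer: G E B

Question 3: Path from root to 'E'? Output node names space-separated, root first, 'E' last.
Walk down from root: G -> E

Answer: G E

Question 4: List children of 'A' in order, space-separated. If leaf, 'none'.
Answer: C

Derivation:
Node A's children (from adjacency): C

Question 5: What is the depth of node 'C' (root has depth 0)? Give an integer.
Path from root to C: G -> E -> A -> C
Depth = number of edges = 3

Answer: 3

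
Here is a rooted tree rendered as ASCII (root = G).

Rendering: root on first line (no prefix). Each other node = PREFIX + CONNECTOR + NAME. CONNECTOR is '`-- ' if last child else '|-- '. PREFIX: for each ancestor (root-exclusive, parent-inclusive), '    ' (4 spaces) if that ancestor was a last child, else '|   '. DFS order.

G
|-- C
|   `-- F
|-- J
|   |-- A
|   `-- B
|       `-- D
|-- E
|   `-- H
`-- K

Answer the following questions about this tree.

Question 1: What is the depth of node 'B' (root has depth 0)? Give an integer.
Path from root to B: G -> J -> B
Depth = number of edges = 2

Answer: 2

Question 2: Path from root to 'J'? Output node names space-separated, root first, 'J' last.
Answer: G J

Derivation:
Walk down from root: G -> J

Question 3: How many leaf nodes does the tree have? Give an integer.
Answer: 5

Derivation:
Leaves (nodes with no children): A, D, F, H, K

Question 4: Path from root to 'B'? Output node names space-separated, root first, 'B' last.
Answer: G J B

Derivation:
Walk down from root: G -> J -> B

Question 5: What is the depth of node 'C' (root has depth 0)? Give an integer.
Answer: 1

Derivation:
Path from root to C: G -> C
Depth = number of edges = 1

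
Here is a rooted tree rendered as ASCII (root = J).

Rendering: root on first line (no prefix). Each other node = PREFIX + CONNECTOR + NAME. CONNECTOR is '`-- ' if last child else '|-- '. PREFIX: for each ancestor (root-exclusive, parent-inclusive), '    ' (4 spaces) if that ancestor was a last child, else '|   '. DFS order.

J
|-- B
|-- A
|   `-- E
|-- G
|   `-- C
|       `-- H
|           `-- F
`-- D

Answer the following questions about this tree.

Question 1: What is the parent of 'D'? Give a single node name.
Scan adjacency: D appears as child of J

Answer: J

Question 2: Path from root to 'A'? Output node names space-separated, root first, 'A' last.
Answer: J A

Derivation:
Walk down from root: J -> A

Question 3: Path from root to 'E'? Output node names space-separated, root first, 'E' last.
Walk down from root: J -> A -> E

Answer: J A E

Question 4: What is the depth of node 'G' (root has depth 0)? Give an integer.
Answer: 1

Derivation:
Path from root to G: J -> G
Depth = number of edges = 1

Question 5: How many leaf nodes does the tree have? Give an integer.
Answer: 4

Derivation:
Leaves (nodes with no children): B, D, E, F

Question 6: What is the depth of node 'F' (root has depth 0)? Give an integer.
Path from root to F: J -> G -> C -> H -> F
Depth = number of edges = 4

Answer: 4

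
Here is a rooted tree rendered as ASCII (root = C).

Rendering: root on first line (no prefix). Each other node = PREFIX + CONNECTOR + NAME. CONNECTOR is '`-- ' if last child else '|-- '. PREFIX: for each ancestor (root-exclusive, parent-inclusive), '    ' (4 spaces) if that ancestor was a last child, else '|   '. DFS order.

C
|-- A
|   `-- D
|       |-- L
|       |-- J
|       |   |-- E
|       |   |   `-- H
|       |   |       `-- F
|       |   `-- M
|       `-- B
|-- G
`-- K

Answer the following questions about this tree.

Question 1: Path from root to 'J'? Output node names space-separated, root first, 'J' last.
Walk down from root: C -> A -> D -> J

Answer: C A D J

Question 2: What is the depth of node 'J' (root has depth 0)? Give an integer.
Path from root to J: C -> A -> D -> J
Depth = number of edges = 3

Answer: 3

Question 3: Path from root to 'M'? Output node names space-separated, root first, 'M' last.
Walk down from root: C -> A -> D -> J -> M

Answer: C A D J M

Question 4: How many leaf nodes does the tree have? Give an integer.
Answer: 6

Derivation:
Leaves (nodes with no children): B, F, G, K, L, M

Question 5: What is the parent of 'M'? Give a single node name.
Answer: J

Derivation:
Scan adjacency: M appears as child of J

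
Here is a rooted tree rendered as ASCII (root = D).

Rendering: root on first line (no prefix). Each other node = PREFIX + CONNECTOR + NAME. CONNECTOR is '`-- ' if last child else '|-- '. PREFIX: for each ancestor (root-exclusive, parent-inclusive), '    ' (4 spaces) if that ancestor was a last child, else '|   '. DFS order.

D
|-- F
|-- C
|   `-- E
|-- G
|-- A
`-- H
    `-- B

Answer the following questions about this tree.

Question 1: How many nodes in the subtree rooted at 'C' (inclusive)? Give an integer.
Answer: 2

Derivation:
Subtree rooted at C contains: C, E
Count = 2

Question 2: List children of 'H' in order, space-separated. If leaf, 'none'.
Node H's children (from adjacency): B

Answer: B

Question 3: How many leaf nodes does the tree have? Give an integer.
Leaves (nodes with no children): A, B, E, F, G

Answer: 5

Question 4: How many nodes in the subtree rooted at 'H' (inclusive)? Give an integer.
Answer: 2

Derivation:
Subtree rooted at H contains: B, H
Count = 2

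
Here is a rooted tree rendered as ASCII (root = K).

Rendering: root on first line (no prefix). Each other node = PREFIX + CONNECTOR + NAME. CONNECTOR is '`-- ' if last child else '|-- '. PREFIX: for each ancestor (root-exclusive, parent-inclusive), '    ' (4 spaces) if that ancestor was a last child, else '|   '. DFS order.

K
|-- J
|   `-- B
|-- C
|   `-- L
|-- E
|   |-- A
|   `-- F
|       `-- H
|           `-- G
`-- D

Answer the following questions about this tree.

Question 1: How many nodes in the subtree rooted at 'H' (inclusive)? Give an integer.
Answer: 2

Derivation:
Subtree rooted at H contains: G, H
Count = 2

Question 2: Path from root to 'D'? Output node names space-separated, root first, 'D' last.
Walk down from root: K -> D

Answer: K D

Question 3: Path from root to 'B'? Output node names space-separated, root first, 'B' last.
Walk down from root: K -> J -> B

Answer: K J B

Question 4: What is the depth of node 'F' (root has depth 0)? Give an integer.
Path from root to F: K -> E -> F
Depth = number of edges = 2

Answer: 2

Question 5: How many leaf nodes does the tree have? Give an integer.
Leaves (nodes with no children): A, B, D, G, L

Answer: 5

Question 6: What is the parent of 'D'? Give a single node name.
Answer: K

Derivation:
Scan adjacency: D appears as child of K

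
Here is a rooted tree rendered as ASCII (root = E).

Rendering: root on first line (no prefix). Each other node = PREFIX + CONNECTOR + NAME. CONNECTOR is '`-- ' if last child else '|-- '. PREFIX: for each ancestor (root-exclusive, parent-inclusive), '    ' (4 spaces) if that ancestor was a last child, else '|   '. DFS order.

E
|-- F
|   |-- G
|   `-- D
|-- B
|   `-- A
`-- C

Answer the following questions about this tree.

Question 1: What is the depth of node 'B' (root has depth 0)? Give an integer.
Answer: 1

Derivation:
Path from root to B: E -> B
Depth = number of edges = 1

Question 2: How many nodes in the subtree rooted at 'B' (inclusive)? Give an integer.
Answer: 2

Derivation:
Subtree rooted at B contains: A, B
Count = 2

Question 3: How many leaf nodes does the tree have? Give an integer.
Answer: 4

Derivation:
Leaves (nodes with no children): A, C, D, G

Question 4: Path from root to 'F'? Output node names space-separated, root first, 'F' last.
Answer: E F

Derivation:
Walk down from root: E -> F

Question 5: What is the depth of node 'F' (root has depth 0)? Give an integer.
Path from root to F: E -> F
Depth = number of edges = 1

Answer: 1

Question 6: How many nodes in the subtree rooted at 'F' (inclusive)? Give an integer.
Answer: 3

Derivation:
Subtree rooted at F contains: D, F, G
Count = 3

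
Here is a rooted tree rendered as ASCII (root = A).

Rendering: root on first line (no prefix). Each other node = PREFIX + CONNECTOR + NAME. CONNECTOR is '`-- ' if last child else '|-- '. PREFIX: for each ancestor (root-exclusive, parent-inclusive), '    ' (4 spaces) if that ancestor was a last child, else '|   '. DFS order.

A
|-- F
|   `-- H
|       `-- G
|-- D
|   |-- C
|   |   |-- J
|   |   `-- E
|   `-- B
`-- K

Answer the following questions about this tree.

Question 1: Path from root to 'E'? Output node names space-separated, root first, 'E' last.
Answer: A D C E

Derivation:
Walk down from root: A -> D -> C -> E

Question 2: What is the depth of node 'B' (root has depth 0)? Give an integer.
Path from root to B: A -> D -> B
Depth = number of edges = 2

Answer: 2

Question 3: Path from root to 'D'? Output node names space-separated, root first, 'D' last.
Answer: A D

Derivation:
Walk down from root: A -> D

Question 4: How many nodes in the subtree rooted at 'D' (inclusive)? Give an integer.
Answer: 5

Derivation:
Subtree rooted at D contains: B, C, D, E, J
Count = 5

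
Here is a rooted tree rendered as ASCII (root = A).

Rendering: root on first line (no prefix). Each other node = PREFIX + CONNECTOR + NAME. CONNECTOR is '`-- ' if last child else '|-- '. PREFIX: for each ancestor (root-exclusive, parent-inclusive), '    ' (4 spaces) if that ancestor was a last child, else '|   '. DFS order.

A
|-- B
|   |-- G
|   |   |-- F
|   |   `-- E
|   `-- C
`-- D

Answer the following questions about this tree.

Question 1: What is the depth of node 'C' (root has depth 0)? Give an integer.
Answer: 2

Derivation:
Path from root to C: A -> B -> C
Depth = number of edges = 2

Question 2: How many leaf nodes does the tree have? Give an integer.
Answer: 4

Derivation:
Leaves (nodes with no children): C, D, E, F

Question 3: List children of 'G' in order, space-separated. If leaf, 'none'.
Answer: F E

Derivation:
Node G's children (from adjacency): F, E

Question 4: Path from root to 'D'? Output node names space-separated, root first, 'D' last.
Walk down from root: A -> D

Answer: A D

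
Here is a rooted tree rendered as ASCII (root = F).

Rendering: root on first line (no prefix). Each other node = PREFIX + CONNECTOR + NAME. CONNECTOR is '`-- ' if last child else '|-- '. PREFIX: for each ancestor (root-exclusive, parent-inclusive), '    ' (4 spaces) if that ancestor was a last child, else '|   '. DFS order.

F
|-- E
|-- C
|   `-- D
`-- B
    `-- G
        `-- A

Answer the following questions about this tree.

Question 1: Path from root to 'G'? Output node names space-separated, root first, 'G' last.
Answer: F B G

Derivation:
Walk down from root: F -> B -> G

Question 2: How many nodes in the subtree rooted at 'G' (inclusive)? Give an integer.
Subtree rooted at G contains: A, G
Count = 2

Answer: 2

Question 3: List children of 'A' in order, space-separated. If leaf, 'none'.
Node A's children (from adjacency): (leaf)

Answer: none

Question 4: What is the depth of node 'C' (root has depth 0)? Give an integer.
Answer: 1

Derivation:
Path from root to C: F -> C
Depth = number of edges = 1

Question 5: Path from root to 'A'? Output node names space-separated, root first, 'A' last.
Answer: F B G A

Derivation:
Walk down from root: F -> B -> G -> A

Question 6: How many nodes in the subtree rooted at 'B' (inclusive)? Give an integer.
Answer: 3

Derivation:
Subtree rooted at B contains: A, B, G
Count = 3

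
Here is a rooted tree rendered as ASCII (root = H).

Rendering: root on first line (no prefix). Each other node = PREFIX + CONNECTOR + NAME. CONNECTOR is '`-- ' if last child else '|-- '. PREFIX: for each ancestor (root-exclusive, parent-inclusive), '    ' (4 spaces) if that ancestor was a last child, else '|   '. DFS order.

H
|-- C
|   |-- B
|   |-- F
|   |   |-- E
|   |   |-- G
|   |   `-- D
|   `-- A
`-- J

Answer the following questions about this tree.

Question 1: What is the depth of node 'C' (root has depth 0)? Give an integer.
Answer: 1

Derivation:
Path from root to C: H -> C
Depth = number of edges = 1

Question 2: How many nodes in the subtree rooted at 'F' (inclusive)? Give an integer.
Answer: 4

Derivation:
Subtree rooted at F contains: D, E, F, G
Count = 4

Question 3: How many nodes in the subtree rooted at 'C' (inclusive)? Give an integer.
Subtree rooted at C contains: A, B, C, D, E, F, G
Count = 7

Answer: 7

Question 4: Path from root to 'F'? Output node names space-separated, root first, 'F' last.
Walk down from root: H -> C -> F

Answer: H C F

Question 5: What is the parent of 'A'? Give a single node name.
Scan adjacency: A appears as child of C

Answer: C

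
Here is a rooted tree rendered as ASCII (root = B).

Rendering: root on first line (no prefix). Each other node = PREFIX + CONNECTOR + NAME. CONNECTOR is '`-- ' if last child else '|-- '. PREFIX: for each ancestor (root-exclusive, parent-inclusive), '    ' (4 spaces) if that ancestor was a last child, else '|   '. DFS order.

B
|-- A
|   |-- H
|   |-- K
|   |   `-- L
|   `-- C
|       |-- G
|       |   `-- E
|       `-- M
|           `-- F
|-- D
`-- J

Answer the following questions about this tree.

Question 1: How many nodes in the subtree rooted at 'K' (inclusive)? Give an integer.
Subtree rooted at K contains: K, L
Count = 2

Answer: 2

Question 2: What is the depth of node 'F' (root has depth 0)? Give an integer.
Path from root to F: B -> A -> C -> M -> F
Depth = number of edges = 4

Answer: 4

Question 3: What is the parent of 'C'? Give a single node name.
Scan adjacency: C appears as child of A

Answer: A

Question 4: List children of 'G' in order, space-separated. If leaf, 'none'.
Node G's children (from adjacency): E

Answer: E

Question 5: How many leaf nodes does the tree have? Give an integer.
Leaves (nodes with no children): D, E, F, H, J, L

Answer: 6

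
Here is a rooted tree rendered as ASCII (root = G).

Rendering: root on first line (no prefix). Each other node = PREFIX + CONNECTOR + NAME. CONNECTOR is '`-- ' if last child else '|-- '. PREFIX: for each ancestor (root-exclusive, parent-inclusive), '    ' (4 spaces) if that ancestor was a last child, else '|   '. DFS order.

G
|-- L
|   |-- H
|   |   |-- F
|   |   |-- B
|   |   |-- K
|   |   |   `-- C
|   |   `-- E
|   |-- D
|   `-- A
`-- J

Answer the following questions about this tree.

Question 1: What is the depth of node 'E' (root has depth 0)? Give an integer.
Path from root to E: G -> L -> H -> E
Depth = number of edges = 3

Answer: 3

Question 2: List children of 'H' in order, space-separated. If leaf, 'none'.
Answer: F B K E

Derivation:
Node H's children (from adjacency): F, B, K, E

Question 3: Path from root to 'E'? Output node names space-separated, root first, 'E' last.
Answer: G L H E

Derivation:
Walk down from root: G -> L -> H -> E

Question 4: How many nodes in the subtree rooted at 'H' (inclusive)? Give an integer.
Subtree rooted at H contains: B, C, E, F, H, K
Count = 6

Answer: 6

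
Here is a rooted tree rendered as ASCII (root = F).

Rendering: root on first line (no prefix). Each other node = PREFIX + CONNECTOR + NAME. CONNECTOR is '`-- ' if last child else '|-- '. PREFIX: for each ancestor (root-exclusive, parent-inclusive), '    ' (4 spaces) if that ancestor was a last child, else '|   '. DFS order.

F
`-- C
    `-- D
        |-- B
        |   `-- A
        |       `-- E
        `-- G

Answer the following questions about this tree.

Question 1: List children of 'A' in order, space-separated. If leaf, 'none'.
Node A's children (from adjacency): E

Answer: E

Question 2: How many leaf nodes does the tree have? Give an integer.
Answer: 2

Derivation:
Leaves (nodes with no children): E, G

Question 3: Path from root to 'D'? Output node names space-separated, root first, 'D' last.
Walk down from root: F -> C -> D

Answer: F C D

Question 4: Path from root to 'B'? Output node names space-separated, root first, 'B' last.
Walk down from root: F -> C -> D -> B

Answer: F C D B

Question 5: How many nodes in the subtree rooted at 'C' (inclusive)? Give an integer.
Answer: 6

Derivation:
Subtree rooted at C contains: A, B, C, D, E, G
Count = 6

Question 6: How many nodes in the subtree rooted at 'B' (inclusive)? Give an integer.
Subtree rooted at B contains: A, B, E
Count = 3

Answer: 3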